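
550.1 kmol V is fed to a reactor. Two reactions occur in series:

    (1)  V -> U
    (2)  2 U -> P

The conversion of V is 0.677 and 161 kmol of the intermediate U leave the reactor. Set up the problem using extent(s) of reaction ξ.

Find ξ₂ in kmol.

Conversion of V: V consumed = 1ξ₁ = 0.677 × 550.1 → ξ₁ = 372.4 kmol.
U balance: n_U = 0 + 1ξ₁ − 2ξ₂ = 161 → ξ₂ = (1·372.4 − 161)/2 = 105.7 kmol.
Outlet amounts (n = n₀ + Σ ν·ξ):
  V: 550.1 − 1(372.4) = 177.7
  U: 0 + 1(372.4) − 2(105.7) = 161
  P: 0 + 1(105.7) = 105.7

ξ₂ = 106 kmol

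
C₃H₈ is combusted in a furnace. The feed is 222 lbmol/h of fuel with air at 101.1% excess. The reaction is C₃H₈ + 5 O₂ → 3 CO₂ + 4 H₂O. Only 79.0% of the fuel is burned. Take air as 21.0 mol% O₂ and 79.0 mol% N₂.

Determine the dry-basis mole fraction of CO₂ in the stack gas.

0.051

Stoichiometric O₂ = 5 × 222 = 1110 lbmol/h; O₂ fed = 1110 × 2.011 = 2232 lbmol/h.
N₂ fed = 2232 × 79/21 = 8397 lbmol/h.
Fuel reacted = 0.79 × 222 → ξ = 175.4 lbmol/h.
Outlet (n = n₀ + ν ξ):
  C₃H₈: 222 − 1(175.4) = 46.62
  O₂: 2232 − 5(175.4) = 1355
  N₂: 8397 (inert)
  CO₂: 0 + 3(175.4) = 526.1
  H₂O: 0 + 4(175.4) = 701.5
Dry total = 10330 lbmol/h; y_CO₂ (dry) = 526.1 / 10330 = 0.05096.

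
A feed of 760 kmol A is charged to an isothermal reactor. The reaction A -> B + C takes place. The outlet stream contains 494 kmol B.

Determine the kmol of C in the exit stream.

494 kmol

For B: n = n₀ + 1ξ → 494 = 0 + 1ξ, giving ξ = 494 kmol.
Outlet amounts (n = n₀ + ν ξ):
  A: 760 − 1(494) = 266
  B: 0 + 1(494) = 494
  C: 0 + 1(494) = 494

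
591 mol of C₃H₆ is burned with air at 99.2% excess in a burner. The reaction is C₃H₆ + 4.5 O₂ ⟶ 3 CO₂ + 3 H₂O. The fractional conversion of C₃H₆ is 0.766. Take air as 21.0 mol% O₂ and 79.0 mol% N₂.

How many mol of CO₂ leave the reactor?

1360 mol

Stoichiometric O₂ = 4.5 × 591 = 2660 mol; O₂ fed = 2660 × 1.992 = 5298 mol.
N₂ fed = 5298 × 79/21 = 19930 mol.
Fuel reacted = 0.766 × 591 → ξ = 452.7 mol.
Outlet (n = n₀ + ν ξ):
  C₃H₆: 591 − 1(452.7) = 138.3
  O₂: 5298 − 4.5(452.7) = 3261
  N₂: 19930 (inert)
  CO₂: 0 + 3(452.7) = 1358
  H₂O: 0 + 3(452.7) = 1358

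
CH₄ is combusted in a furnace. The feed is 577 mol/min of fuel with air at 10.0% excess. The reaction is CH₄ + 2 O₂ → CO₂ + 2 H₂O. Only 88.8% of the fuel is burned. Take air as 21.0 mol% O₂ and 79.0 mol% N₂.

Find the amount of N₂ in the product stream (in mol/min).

4780 mol/min

Stoichiometric O₂ = 2 × 577 = 1154 mol/min; O₂ fed = 1154 × 1.100 = 1269 mol/min.
N₂ fed = 1269 × 79/21 = 4775 mol/min.
Fuel reacted = 0.888 × 577 → ξ = 512.4 mol/min.
Outlet (n = n₀ + ν ξ):
  CH₄: 577 − 1(512.4) = 64.62
  O₂: 1269 − 2(512.4) = 244.6
  N₂: 4775 (inert)
  CO₂: 0 + 1(512.4) = 512.4
  H₂O: 0 + 2(512.4) = 1025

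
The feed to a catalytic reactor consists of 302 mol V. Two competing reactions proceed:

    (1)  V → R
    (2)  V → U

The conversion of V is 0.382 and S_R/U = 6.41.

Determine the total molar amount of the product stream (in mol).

302 mol

Conversion of V: V consumed = 0.382 × 302 = 115.4 mol = 1ξ₁ + 1ξ₂.
Selectivity: 1ξ₁ / (1ξ₂) = 6.41 → ξ₁ = 6.41 ξ₂.
Substitute: (1·6.41 + 1) ξ₂ = 115.4 → ξ₂ = 15.57 mol, ξ₁ = 99.8 mol.
Outlet amounts (n = n₀ + Σ ν·ξ):
  V: 302 − 1(99.8) − 1(15.57) = 186.6
  R: 0 + 1(99.8) = 99.8
  U: 0 + 1(15.57) = 15.57
Total out = 186.6 + 99.8 + 15.57 = 302 mol.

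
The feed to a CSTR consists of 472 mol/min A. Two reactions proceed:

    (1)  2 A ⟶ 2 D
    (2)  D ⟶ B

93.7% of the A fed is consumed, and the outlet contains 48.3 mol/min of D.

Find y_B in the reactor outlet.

0.835

Conversion of A: A consumed = 2ξ₁ = 0.937 × 472 → ξ₁ = 221.1 mol/min.
D balance: n_D = 0 + 2ξ₁ − 1ξ₂ = 48.3 → ξ₂ = (2·221.1 − 48.3)/1 = 394 mol/min.
Outlet amounts (n = n₀ + Σ ν·ξ):
  A: 472 − 2(221.1) = 29.74
  D: 0 + 2(221.1) − 1(394) = 48.3
  B: 0 + 1(394) = 394
Total out = 472 mol/min; y_B = 394 / 472 = 0.8347.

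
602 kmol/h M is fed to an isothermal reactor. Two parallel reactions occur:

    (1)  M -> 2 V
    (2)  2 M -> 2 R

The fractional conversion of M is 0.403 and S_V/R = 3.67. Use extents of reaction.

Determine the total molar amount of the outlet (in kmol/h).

759 kmol/h

Conversion of M: M consumed = 0.403 × 602 = 242.6 kmol/h = 1ξ₁ + 2ξ₂.
Selectivity: 2ξ₁ / (2ξ₂) = 3.67 → ξ₁ = 3.67 ξ₂.
Substitute: (1·3.67 + 2) ξ₂ = 242.6 → ξ₂ = 42.79 kmol/h, ξ₁ = 157 kmol/h.
Outlet amounts (n = n₀ + Σ ν·ξ):
  M: 602 − 1(157) − 2(42.79) = 359.4
  V: 0 + 2(157) = 314.1
  R: 0 + 2(42.79) = 85.58
Total out = 359.4 + 314.1 + 85.58 = 759 kmol/h.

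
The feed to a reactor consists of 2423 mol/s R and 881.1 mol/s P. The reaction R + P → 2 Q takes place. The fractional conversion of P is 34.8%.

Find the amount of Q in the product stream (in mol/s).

613 mol/s

P reacted = 0.348 × 881.1 = 306.6 mol/s; ν_P = −1, so ξ = 306.6/1 = 306.6 mol/s.
Outlet amounts (n = n₀ + ν ξ):
  R: 2423 − 1(306.6) = 2116
  P: 881.1 − 1(306.6) = 574.5
  Q: 0 + 2(306.6) = 613.2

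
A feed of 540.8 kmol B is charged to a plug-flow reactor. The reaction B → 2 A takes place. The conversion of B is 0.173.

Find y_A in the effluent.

B reacted = 0.173 × 540.8 = 93.56 kmol; ν_B = −1, so ξ = 93.56/1 = 93.56 kmol.
Outlet amounts (n = n₀ + ν ξ):
  B: 540.8 − 1(93.56) = 447.2
  A: 0 + 2(93.56) = 187.1
Total out = 634.4 kmol; y_A = 187.1 / 634.4 = 0.295.

0.295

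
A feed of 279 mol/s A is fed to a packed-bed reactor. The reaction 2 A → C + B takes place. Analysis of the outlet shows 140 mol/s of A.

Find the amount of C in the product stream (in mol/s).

69.5 mol/s

For A: n = n₀ − 2ξ → 140 = 279 − 2ξ, giving ξ = 69.5 mol/s.
Outlet amounts (n = n₀ + ν ξ):
  A: 279 − 2(69.5) = 140
  C: 0 + 1(69.5) = 69.5
  B: 0 + 1(69.5) = 69.5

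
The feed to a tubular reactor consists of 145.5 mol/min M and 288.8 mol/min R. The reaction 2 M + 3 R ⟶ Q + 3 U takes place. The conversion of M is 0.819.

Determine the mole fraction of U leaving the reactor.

M reacted = 0.819 × 145.5 = 119.2 mol/min; ν_M = −2, so ξ = 119.2/2 = 59.58 mol/min.
Outlet amounts (n = n₀ + ν ξ):
  M: 145.5 − 2(59.58) = 26.34
  R: 288.8 − 3(59.58) = 110.1
  Q: 0 + 1(59.58) = 59.58
  U: 0 + 3(59.58) = 178.7
Total out = 374.7 mol/min; y_U = 178.7 / 374.7 = 0.477.

0.477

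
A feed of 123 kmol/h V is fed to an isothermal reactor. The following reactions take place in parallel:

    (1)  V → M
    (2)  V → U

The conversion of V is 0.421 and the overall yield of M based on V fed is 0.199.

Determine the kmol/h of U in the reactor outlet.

27.3 kmol/h

Yield of M: 1ξ₁ / 123 = 0.199 → ξ₁ = 24.48 kmol/h.
Conversion of V: 1ξ₁ + 1ξ₂ = 0.421 × 123 = 51.78 → ξ₂ = 27.31 kmol/h.
Outlet amounts (n = n₀ + Σ ν·ξ):
  V: 123 − 1(24.48) − 1(27.31) = 71.22
  M: 0 + 1(24.48) = 24.48
  U: 0 + 1(27.31) = 27.31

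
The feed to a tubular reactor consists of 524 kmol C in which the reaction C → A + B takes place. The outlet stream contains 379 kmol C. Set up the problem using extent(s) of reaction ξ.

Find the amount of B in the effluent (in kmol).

145 kmol

For C: n = n₀ − 1ξ → 379 = 524 − 1ξ, giving ξ = 145 kmol.
Outlet amounts (n = n₀ + ν ξ):
  C: 524 − 1(145) = 379
  A: 0 + 1(145) = 145
  B: 0 + 1(145) = 145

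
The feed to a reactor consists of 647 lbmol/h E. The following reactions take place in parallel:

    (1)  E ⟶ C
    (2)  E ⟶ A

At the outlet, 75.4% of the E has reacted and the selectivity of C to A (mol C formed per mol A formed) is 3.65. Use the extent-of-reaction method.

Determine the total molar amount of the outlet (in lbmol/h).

Conversion of E: E consumed = 0.754 × 647 = 487.8 lbmol/h = 1ξ₁ + 1ξ₂.
Selectivity: 1ξ₁ / (1ξ₂) = 3.65 → ξ₁ = 3.65 ξ₂.
Substitute: (1·3.65 + 1) ξ₂ = 487.8 → ξ₂ = 104.9 lbmol/h, ξ₁ = 382.9 lbmol/h.
Outlet amounts (n = n₀ + Σ ν·ξ):
  E: 647 − 1(382.9) − 1(104.9) = 159.2
  C: 0 + 1(382.9) = 382.9
  A: 0 + 1(104.9) = 104.9
Total out = 159.2 + 382.9 + 104.9 = 647 lbmol/h.

647 lbmol/h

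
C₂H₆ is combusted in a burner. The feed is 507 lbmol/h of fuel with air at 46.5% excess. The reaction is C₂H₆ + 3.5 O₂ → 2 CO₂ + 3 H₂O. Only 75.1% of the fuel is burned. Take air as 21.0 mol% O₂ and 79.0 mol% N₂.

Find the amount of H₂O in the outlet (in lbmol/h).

Stoichiometric O₂ = 3.5 × 507 = 1774 lbmol/h; O₂ fed = 1774 × 1.465 = 2600 lbmol/h.
N₂ fed = 2600 × 79/21 = 9780 lbmol/h.
Fuel reacted = 0.751 × 507 → ξ = 380.8 lbmol/h.
Outlet (n = n₀ + ν ξ):
  C₂H₆: 507 − 1(380.8) = 126.2
  O₂: 2600 − 3.5(380.8) = 1267
  N₂: 9780 (inert)
  CO₂: 0 + 2(380.8) = 761.5
  H₂O: 0 + 3(380.8) = 1142

1140 lbmol/h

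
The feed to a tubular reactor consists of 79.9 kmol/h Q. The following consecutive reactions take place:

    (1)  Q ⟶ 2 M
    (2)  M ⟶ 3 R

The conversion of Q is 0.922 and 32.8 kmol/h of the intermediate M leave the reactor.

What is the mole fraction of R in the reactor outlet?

Conversion of Q: Q consumed = 1ξ₁ = 0.922 × 79.9 → ξ₁ = 73.67 kmol/h.
M balance: n_M = 0 + 2ξ₁ − 1ξ₂ = 32.8 → ξ₂ = (2·73.67 − 32.8)/1 = 114.5 kmol/h.
Outlet amounts (n = n₀ + Σ ν·ξ):
  Q: 79.9 − 1(73.67) = 6.232
  M: 0 + 2(73.67) − 1(114.5) = 32.8
  R: 0 + 3(114.5) = 343.6
Total out = 382.6 kmol/h; y_R = 343.6 / 382.6 = 0.898.

0.898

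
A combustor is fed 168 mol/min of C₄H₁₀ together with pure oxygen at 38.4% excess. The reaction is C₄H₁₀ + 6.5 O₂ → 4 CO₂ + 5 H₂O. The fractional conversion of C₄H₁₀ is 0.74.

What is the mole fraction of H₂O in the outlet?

Stoichiometric O₂ = 6.5 × 168 = 1092 mol/min; O₂ fed = 1092 × 1.384 = 1511 mol/min.
Fuel reacted = 0.74 × 168 → ξ = 124.3 mol/min.
Outlet (n = n₀ + ν ξ):
  C₄H₁₀: 168 − 1(124.3) = 43.68
  O₂: 1511 − 6.5(124.3) = 703.2
  CO₂: 0 + 4(124.3) = 497.3
  H₂O: 0 + 5(124.3) = 621.6
Total out = 1866 mol/min; y_H₂O = 621.6 / 1866 = 0.3332.

0.333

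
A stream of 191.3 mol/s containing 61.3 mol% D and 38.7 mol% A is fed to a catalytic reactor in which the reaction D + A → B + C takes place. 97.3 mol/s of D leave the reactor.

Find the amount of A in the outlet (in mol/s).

For D: n = n₀ − 1ξ → 97.3 = 117.3 − 1ξ, giving ξ = 19.97 mol/s.
Outlet amounts (n = n₀ + ν ξ):
  D: 117.3 − 1(19.97) = 97.3
  A: 74.03 − 1(19.97) = 54.07
  B: 0 + 1(19.97) = 19.97
  C: 0 + 1(19.97) = 19.97

54.1 mol/s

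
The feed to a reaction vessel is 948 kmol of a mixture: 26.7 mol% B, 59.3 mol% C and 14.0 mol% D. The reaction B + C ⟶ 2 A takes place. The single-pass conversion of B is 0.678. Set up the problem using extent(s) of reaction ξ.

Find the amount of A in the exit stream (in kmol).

B reacted = 0.678 × 253.1 = 171.6 kmol; ν_B = −1, so ξ = 171.6/1 = 171.6 kmol.
Outlet amounts (n = n₀ + ν ξ):
  B: 253.1 − 1(171.6) = 81.5
  C: 562.2 − 1(171.6) = 390.6
  A: 0 + 2(171.6) = 343.2
  D: 132.7 (inert)

343 kmol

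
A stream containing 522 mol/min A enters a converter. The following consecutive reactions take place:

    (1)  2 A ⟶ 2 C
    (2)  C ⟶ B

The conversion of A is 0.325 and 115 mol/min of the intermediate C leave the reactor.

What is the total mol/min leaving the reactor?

Conversion of A: A consumed = 2ξ₁ = 0.325 × 522 → ξ₁ = 84.83 mol/min.
C balance: n_C = 0 + 2ξ₁ − 1ξ₂ = 115 → ξ₂ = (2·84.83 − 115)/1 = 54.65 mol/min.
Outlet amounts (n = n₀ + Σ ν·ξ):
  A: 522 − 2(84.83) = 352.4
  C: 0 + 2(84.83) − 1(54.65) = 115
  B: 0 + 1(54.65) = 54.65
Total out = 352.4 + 115 + 54.65 = 522 mol/min.

522 mol/min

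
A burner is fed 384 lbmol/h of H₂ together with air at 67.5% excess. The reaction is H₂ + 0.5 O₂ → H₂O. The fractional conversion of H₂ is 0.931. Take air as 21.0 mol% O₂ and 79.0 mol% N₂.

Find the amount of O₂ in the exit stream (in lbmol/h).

143 lbmol/h

Stoichiometric O₂ = 0.5 × 384 = 192 lbmol/h; O₂ fed = 192 × 1.675 = 321.6 lbmol/h.
N₂ fed = 321.6 × 79/21 = 1210 lbmol/h.
Fuel reacted = 0.931 × 384 → ξ = 357.5 lbmol/h.
Outlet (n = n₀ + ν ξ):
  H₂: 384 − 1(357.5) = 26.5
  O₂: 321.6 − 0.5(357.5) = 142.8
  N₂: 1210 (inert)
  H₂O: 0 + 1(357.5) = 357.5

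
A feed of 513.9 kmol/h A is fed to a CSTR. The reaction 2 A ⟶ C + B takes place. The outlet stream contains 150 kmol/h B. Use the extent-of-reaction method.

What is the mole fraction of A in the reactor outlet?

0.416

For B: n = n₀ + 1ξ → 150 = 0 + 1ξ, giving ξ = 150 kmol/h.
Outlet amounts (n = n₀ + ν ξ):
  A: 513.9 − 2(150) = 213.9
  C: 0 + 1(150) = 150
  B: 0 + 1(150) = 150
Total out = 513.9 kmol/h; y_A = 213.9 / 513.9 = 0.4162.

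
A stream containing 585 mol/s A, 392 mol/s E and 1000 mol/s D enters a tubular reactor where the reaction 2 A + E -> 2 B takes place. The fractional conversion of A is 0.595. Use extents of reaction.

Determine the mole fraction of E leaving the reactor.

A reacted = 0.595 × 585 = 348.1 mol/s; ν_A = −2, so ξ = 348.1/2 = 174 mol/s.
Outlet amounts (n = n₀ + ν ξ):
  A: 585 − 2(174) = 236.9
  E: 392 − 1(174) = 218
  B: 0 + 2(174) = 348.1
  D: 1000 (inert)
Total out = 1803 mol/s; y_E = 218 / 1803 = 0.1209.

0.121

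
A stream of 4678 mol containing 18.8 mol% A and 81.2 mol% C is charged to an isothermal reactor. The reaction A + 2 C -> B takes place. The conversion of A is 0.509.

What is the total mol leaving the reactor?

3780 mol

A reacted = 0.509 × 879.5 = 447.6 mol; ν_A = −1, so ξ = 447.6/1 = 447.6 mol.
Outlet amounts (n = n₀ + ν ξ):
  A: 879.5 − 1(447.6) = 431.8
  C: 3799 − 2(447.6) = 2903
  B: 0 + 1(447.6) = 447.6
Total out = 431.8 + 2903 + 447.6 = 3783 mol.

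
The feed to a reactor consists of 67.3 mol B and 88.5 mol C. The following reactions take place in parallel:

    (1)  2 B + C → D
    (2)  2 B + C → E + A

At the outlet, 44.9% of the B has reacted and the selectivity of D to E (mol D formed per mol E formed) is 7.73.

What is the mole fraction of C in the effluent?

Conversion of B: B consumed = 0.449 × 67.3 = 30.22 mol = 2ξ₁ + 2ξ₂.
Selectivity: 1ξ₁ / (1ξ₂) = 7.73 → ξ₁ = 7.73 ξ₂.
Substitute: (2·7.73 + 2) ξ₂ = 30.22 → ξ₂ = 1.731 mol, ξ₁ = 13.38 mol.
Outlet amounts (n = n₀ + Σ ν·ξ):
  B: 67.3 − 2(13.38) − 2(1.731) = 37.08
  C: 88.5 − 1(13.38) − 1(1.731) = 73.39
  D: 0 + 1(13.38) = 13.38
  E: 0 + 1(1.731) = 1.731
  A: 0 + 1(1.731) = 1.731
Total out = 127.3 mol; y_C = 73.39 / 127.3 = 0.5765.

0.576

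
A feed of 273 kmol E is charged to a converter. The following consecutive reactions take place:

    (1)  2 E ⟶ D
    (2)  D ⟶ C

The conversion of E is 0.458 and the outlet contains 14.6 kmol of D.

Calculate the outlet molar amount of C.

Conversion of E: E consumed = 2ξ₁ = 0.458 × 273 → ξ₁ = 62.52 kmol.
D balance: n_D = 0 + 1ξ₁ − 1ξ₂ = 14.6 → ξ₂ = (1·62.52 − 14.6)/1 = 47.92 kmol.
Outlet amounts (n = n₀ + Σ ν·ξ):
  E: 273 − 2(62.52) = 148
  D: 0 + 1(62.52) − 1(47.92) = 14.6
  C: 0 + 1(47.92) = 47.92

47.9 kmol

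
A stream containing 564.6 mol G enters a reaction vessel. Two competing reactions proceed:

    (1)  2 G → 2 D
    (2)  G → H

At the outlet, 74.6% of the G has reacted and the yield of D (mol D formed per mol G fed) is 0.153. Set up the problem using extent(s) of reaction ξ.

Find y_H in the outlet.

0.593

Yield of D: 2ξ₁ / 564.6 = 0.153 → ξ₁ = 43.19 mol.
Conversion of G: 2ξ₁ + 1ξ₂ = 0.746 × 564.6 = 421.2 → ξ₂ = 334.8 mol.
Outlet amounts (n = n₀ + Σ ν·ξ):
  G: 564.6 − 2(43.19) − 1(334.8) = 143.4
  D: 0 + 2(43.19) = 86.38
  H: 0 + 1(334.8) = 334.8
Total out = 564.6 mol; y_H = 334.8 / 564.6 = 0.593.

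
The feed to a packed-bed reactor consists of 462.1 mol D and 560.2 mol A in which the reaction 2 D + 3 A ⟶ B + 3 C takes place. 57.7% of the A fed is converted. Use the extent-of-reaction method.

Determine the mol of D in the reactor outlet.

A reacted = 0.577 × 560.2 = 323.2 mol; ν_A = −3, so ξ = 323.2/3 = 107.7 mol.
Outlet amounts (n = n₀ + ν ξ):
  D: 462.1 − 2(107.7) = 246.6
  A: 560.2 − 3(107.7) = 237
  B: 0 + 1(107.7) = 107.7
  C: 0 + 3(107.7) = 323.2

247 mol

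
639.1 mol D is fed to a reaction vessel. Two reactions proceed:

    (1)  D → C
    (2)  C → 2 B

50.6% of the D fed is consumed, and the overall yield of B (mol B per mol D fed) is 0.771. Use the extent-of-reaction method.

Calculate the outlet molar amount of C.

Conversion of D: D consumed = 1ξ₁ = 0.506 × 639.1 → ξ₁ = 323.4 mol.
Yield of B: 2ξ₂ / 639.1 = 0.771 → ξ₂ = 246.4 mol.
Outlet amounts (n = n₀ + Σ ν·ξ):
  D: 639.1 − 1(323.4) = 315.7
  C: 0 + 1(323.4) − 1(246.4) = 77.01
  B: 0 + 2(246.4) = 492.7

77 mol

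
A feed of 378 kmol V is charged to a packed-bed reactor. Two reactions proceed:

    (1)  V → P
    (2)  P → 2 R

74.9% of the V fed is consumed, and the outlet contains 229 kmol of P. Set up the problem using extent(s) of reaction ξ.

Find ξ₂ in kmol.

Conversion of V: V consumed = 1ξ₁ = 0.749 × 378 → ξ₁ = 283.1 kmol.
P balance: n_P = 0 + 1ξ₁ − 1ξ₂ = 229 → ξ₂ = (1·283.1 − 229)/1 = 54.12 kmol.
Outlet amounts (n = n₀ + Σ ν·ξ):
  V: 378 − 1(283.1) = 94.88
  P: 0 + 1(283.1) − 1(54.12) = 229
  R: 0 + 2(54.12) = 108.2

ξ₂ = 54.1 kmol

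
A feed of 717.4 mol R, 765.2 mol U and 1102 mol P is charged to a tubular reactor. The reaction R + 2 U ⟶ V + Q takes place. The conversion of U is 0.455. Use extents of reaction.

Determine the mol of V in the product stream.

174 mol

U reacted = 0.455 × 765.2 = 348.2 mol; ν_U = −2, so ξ = 348.2/2 = 174.1 mol.
Outlet amounts (n = n₀ + ν ξ):
  R: 717.4 − 1(174.1) = 543.3
  U: 765.2 − 2(174.1) = 417
  V: 0 + 1(174.1) = 174.1
  Q: 0 + 1(174.1) = 174.1
  P: 1102 (inert)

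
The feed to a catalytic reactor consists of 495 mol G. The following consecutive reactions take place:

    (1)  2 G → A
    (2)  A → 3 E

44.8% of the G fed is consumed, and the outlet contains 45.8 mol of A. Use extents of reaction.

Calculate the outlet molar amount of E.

195 mol

Conversion of G: G consumed = 2ξ₁ = 0.448 × 495 → ξ₁ = 110.9 mol.
A balance: n_A = 0 + 1ξ₁ − 1ξ₂ = 45.8 → ξ₂ = (1·110.9 − 45.8)/1 = 65.08 mol.
Outlet amounts (n = n₀ + Σ ν·ξ):
  G: 495 − 2(110.9) = 273.2
  A: 0 + 1(110.9) − 1(65.08) = 45.8
  E: 0 + 3(65.08) = 195.2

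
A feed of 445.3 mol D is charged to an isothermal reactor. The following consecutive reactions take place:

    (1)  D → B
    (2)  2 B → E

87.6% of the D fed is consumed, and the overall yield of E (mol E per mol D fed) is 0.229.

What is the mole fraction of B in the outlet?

Conversion of D: D consumed = 1ξ₁ = 0.876 × 445.3 → ξ₁ = 390.1 mol.
Yield of E: 1ξ₂ / 445.3 = 0.229 → ξ₂ = 102 mol.
Outlet amounts (n = n₀ + Σ ν·ξ):
  D: 445.3 − 1(390.1) = 55.22
  B: 0 + 1(390.1) − 2(102) = 186.1
  E: 0 + 1(102) = 102
Total out = 343.3 mol; y_B = 186.1 / 343.3 = 0.5422.

0.542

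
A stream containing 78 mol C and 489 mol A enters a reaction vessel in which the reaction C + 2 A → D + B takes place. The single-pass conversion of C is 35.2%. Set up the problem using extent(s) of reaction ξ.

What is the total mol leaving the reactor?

540 mol

C reacted = 0.352 × 78 = 27.46 mol; ν_C = −1, so ξ = 27.46/1 = 27.46 mol.
Outlet amounts (n = n₀ + ν ξ):
  C: 78 − 1(27.46) = 50.54
  A: 489 − 2(27.46) = 434.1
  D: 0 + 1(27.46) = 27.46
  B: 0 + 1(27.46) = 27.46
Total out = 50.54 + 434.1 + 27.46 + 27.46 = 539.5 mol.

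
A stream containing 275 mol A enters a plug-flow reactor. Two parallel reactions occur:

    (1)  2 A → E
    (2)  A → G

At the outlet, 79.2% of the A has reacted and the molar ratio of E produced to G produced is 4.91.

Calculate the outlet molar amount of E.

Conversion of A: A consumed = 0.792 × 275 = 217.8 mol = 2ξ₁ + 1ξ₂.
Selectivity: 1ξ₁ / (1ξ₂) = 4.91 → ξ₁ = 4.91 ξ₂.
Substitute: (2·4.91 + 1) ξ₂ = 217.8 → ξ₂ = 20.13 mol, ξ₁ = 98.84 mol.
Outlet amounts (n = n₀ + Σ ν·ξ):
  A: 275 − 2(98.84) − 1(20.13) = 57.2
  E: 0 + 1(98.84) = 98.84
  G: 0 + 1(20.13) = 20.13

98.8 mol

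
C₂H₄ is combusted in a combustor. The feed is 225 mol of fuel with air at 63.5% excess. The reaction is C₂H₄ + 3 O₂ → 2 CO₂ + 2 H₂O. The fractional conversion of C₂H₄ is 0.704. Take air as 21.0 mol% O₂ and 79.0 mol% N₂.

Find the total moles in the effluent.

5480 mol

Stoichiometric O₂ = 3 × 225 = 675 mol; O₂ fed = 675 × 1.635 = 1104 mol.
N₂ fed = 1104 × 79/21 = 4152 mol.
Fuel reacted = 0.704 × 225 → ξ = 158.4 mol.
Outlet (n = n₀ + ν ξ):
  C₂H₄: 225 − 1(158.4) = 66.6
  O₂: 1104 − 3(158.4) = 628.4
  N₂: 4152 (inert)
  CO₂: 0 + 2(158.4) = 316.8
  H₂O: 0 + 2(158.4) = 316.8
Total out = 66.6 + 628.4 + 4152 + 316.8 + 316.8 = 5480 mol.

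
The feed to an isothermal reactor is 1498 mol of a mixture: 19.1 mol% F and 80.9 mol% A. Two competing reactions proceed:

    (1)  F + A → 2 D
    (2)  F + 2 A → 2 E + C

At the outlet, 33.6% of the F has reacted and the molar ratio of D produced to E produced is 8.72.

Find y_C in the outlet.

Conversion of F: F consumed = 0.336 × 286.1 = 96.14 mol = 1ξ₁ + 1ξ₂.
Selectivity: 2ξ₁ / (2ξ₂) = 8.72 → ξ₁ = 8.72 ξ₂.
Substitute: (1·8.72 + 1) ξ₂ = 96.14 → ξ₂ = 9.89 mol, ξ₁ = 86.25 mol.
Outlet amounts (n = n₀ + Σ ν·ξ):
  F: 286.1 − 1(86.25) − 1(9.89) = 190
  A: 1212 − 1(86.25) − 2(9.89) = 1106
  D: 0 + 2(86.25) = 172.5
  E: 0 + 2(9.89) = 19.78
  C: 0 + 1(9.89) = 9.89
Total out = 1498 mol; y_C = 9.89 / 1498 = 0.006602.

0.0066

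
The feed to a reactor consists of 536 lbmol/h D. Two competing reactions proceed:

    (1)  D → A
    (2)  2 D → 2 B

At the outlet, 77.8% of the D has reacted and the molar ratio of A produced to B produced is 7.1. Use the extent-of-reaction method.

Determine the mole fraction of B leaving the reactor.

Conversion of D: D consumed = 0.778 × 536 = 417 lbmol/h = 1ξ₁ + 2ξ₂.
Selectivity: 1ξ₁ / (2ξ₂) = 7.1 → ξ₁ = 14.2 ξ₂.
Substitute: (1·14.2 + 2) ξ₂ = 417 → ξ₂ = 25.74 lbmol/h, ξ₁ = 365.5 lbmol/h.
Outlet amounts (n = n₀ + Σ ν·ξ):
  D: 536 − 1(365.5) − 2(25.74) = 119
  A: 0 + 1(365.5) = 365.5
  B: 0 + 2(25.74) = 51.48
Total out = 536 lbmol/h; y_B = 51.48 / 536 = 0.09605.

0.096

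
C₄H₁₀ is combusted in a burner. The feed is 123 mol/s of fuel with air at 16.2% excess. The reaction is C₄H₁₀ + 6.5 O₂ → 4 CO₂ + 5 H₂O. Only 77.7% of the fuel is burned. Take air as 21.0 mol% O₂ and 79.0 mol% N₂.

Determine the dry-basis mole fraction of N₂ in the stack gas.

0.83

Stoichiometric O₂ = 6.5 × 123 = 799.5 mol/s; O₂ fed = 799.5 × 1.162 = 929 mol/s.
N₂ fed = 929 × 79/21 = 3495 mol/s.
Fuel reacted = 0.777 × 123 → ξ = 95.57 mol/s.
Outlet (n = n₀ + ν ξ):
  C₄H₁₀: 123 − 1(95.57) = 27.43
  O₂: 929 − 6.5(95.57) = 307.8
  N₂: 3495 (inert)
  CO₂: 0 + 4(95.57) = 382.3
  H₂O: 0 + 5(95.57) = 477.9
Dry total = 4212 mol/s; y_N₂ (dry) = 3495 / 4212 = 0.8297.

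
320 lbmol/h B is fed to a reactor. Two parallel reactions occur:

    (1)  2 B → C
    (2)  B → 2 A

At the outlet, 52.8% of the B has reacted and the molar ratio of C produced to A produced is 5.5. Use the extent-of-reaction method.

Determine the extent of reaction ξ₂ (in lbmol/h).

ξ₂ = 7.35 lbmol/h

Conversion of B: B consumed = 0.528 × 320 = 169 lbmol/h = 2ξ₁ + 1ξ₂.
Selectivity: 1ξ₁ / (2ξ₂) = 5.5 → ξ₁ = 11 ξ₂.
Substitute: (2·11 + 1) ξ₂ = 169 → ξ₂ = 7.346 lbmol/h, ξ₁ = 80.81 lbmol/h.
Outlet amounts (n = n₀ + Σ ν·ξ):
  B: 320 − 2(80.81) − 1(7.346) = 151
  C: 0 + 1(80.81) = 80.81
  A: 0 + 2(7.346) = 14.69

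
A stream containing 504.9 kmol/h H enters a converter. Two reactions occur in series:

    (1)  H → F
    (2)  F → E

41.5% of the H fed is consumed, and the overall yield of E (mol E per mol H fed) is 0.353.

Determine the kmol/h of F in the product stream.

31.3 kmol/h

Conversion of H: H consumed = 1ξ₁ = 0.415 × 504.9 → ξ₁ = 209.5 kmol/h.
Yield of E: 1ξ₂ / 504.9 = 0.353 → ξ₂ = 178.2 kmol/h.
Outlet amounts (n = n₀ + Σ ν·ξ):
  H: 504.9 − 1(209.5) = 295.4
  F: 0 + 1(209.5) − 1(178.2) = 31.3
  E: 0 + 1(178.2) = 178.2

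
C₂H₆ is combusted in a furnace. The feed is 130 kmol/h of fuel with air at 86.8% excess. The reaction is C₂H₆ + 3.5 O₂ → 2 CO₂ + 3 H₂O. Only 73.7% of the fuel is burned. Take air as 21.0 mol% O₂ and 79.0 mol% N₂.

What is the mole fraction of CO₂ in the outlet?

Stoichiometric O₂ = 3.5 × 130 = 455 kmol/h; O₂ fed = 455 × 1.868 = 849.9 kmol/h.
N₂ fed = 849.9 × 79/21 = 3197 kmol/h.
Fuel reacted = 0.737 × 130 → ξ = 95.81 kmol/h.
Outlet (n = n₀ + ν ξ):
  C₂H₆: 130 − 1(95.81) = 34.19
  O₂: 849.9 − 3.5(95.81) = 514.6
  N₂: 3197 (inert)
  CO₂: 0 + 2(95.81) = 191.6
  H₂O: 0 + 3(95.81) = 287.4
Total out = 4225 kmol/h; y_CO₂ = 191.6 / 4225 = 0.04535.

0.0454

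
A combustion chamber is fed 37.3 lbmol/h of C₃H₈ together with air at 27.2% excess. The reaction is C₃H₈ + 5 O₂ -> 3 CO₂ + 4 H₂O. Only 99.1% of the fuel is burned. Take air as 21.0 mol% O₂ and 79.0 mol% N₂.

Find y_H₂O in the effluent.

0.123

Stoichiometric O₂ = 5 × 37.3 = 186.5 lbmol/h; O₂ fed = 186.5 × 1.272 = 237.2 lbmol/h.
N₂ fed = 237.2 × 79/21 = 892.4 lbmol/h.
Fuel reacted = 0.991 × 37.3 → ξ = 36.96 lbmol/h.
Outlet (n = n₀ + ν ξ):
  C₃H₈: 37.3 − 1(36.96) = 0.3357
  O₂: 237.2 − 5(36.96) = 52.41
  N₂: 892.4 (inert)
  CO₂: 0 + 3(36.96) = 110.9
  H₂O: 0 + 4(36.96) = 147.9
Total out = 1204 lbmol/h; y_H₂O = 147.9 / 1204 = 0.1228.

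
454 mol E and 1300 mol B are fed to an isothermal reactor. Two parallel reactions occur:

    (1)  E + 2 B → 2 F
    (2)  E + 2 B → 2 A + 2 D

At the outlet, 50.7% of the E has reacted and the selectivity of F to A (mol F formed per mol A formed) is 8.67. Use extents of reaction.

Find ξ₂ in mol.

Conversion of E: E consumed = 0.507 × 454 = 230.2 mol = 1ξ₁ + 1ξ₂.
Selectivity: 2ξ₁ / (2ξ₂) = 8.67 → ξ₁ = 8.67 ξ₂.
Substitute: (1·8.67 + 1) ξ₂ = 230.2 → ξ₂ = 23.8 mol, ξ₁ = 206.4 mol.
Outlet amounts (n = n₀ + Σ ν·ξ):
  E: 454 − 1(206.4) − 1(23.8) = 223.8
  B: 1300 − 2(206.4) − 2(23.8) = 839.6
  F: 0 + 2(206.4) = 412.7
  A: 0 + 2(23.8) = 47.61
  D: 0 + 2(23.8) = 47.61

ξ₂ = 23.8 mol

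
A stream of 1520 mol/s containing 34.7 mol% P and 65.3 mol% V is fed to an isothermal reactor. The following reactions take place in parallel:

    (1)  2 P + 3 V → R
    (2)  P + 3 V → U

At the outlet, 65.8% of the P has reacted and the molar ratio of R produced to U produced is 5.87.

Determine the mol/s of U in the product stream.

Conversion of P: P consumed = 0.658 × 527.4 = 347.1 mol/s = 2ξ₁ + 1ξ₂.
Selectivity: 1ξ₁ / (1ξ₂) = 5.87 → ξ₁ = 5.87 ξ₂.
Substitute: (2·5.87 + 1) ξ₂ = 347.1 → ξ₂ = 27.24 mol/s, ξ₁ = 159.9 mol/s.
Outlet amounts (n = n₀ + Σ ν·ξ):
  P: 527.4 − 2(159.9) − 1(27.24) = 180.4
  V: 992.6 − 3(159.9) − 3(27.24) = 431.1
  R: 0 + 1(159.9) = 159.9
  U: 0 + 1(27.24) = 27.24

27.2 mol/s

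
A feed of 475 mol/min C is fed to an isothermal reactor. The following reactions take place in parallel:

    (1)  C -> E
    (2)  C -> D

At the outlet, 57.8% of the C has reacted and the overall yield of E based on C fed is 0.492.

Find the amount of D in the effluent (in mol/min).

40.8 mol/min

Yield of E: 1ξ₁ / 475 = 0.492 → ξ₁ = 233.7 mol/min.
Conversion of C: 1ξ₁ + 1ξ₂ = 0.578 × 475 = 274.5 → ξ₂ = 40.85 mol/min.
Outlet amounts (n = n₀ + Σ ν·ξ):
  C: 475 − 1(233.7) − 1(40.85) = 200.5
  E: 0 + 1(233.7) = 233.7
  D: 0 + 1(40.85) = 40.85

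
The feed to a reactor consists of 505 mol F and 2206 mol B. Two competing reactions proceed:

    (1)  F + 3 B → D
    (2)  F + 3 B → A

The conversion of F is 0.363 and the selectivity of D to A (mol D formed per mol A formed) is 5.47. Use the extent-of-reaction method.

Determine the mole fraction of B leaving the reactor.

0.766

Conversion of F: F consumed = 0.363 × 505 = 183.3 mol = 1ξ₁ + 1ξ₂.
Selectivity: 1ξ₁ / (1ξ₂) = 5.47 → ξ₁ = 5.47 ξ₂.
Substitute: (1·5.47 + 1) ξ₂ = 183.3 → ξ₂ = 28.33 mol, ξ₁ = 155 mol.
Outlet amounts (n = n₀ + Σ ν·ξ):
  F: 505 − 1(155) − 1(28.33) = 321.7
  B: 2206 − 3(155) − 3(28.33) = 1656
  D: 0 + 1(155) = 155
  A: 0 + 1(28.33) = 28.33
Total out = 2161 mol; y_B = 1656 / 2161 = 0.7663.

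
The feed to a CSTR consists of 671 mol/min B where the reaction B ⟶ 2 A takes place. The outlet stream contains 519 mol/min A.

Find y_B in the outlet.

0.442

For A: n = n₀ + 2ξ → 519 = 0 + 2ξ, giving ξ = 259.5 mol/min.
Outlet amounts (n = n₀ + ν ξ):
  B: 671 − 1(259.5) = 411.5
  A: 0 + 2(259.5) = 519
Total out = 930.5 mol/min; y_B = 411.5 / 930.5 = 0.4422.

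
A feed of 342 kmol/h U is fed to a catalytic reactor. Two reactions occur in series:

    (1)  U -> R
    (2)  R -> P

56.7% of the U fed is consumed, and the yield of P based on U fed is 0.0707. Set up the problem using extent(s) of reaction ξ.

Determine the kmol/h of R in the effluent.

170 kmol/h

Conversion of U: U consumed = 1ξ₁ = 0.567 × 342 → ξ₁ = 193.9 kmol/h.
Yield of P: 1ξ₂ / 342 = 0.0707 → ξ₂ = 24.18 kmol/h.
Outlet amounts (n = n₀ + Σ ν·ξ):
  U: 342 − 1(193.9) = 148.1
  R: 0 + 1(193.9) − 1(24.18) = 169.7
  P: 0 + 1(24.18) = 24.18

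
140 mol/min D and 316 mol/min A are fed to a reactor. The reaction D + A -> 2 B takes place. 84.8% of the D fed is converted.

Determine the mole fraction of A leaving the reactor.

D reacted = 0.848 × 140 = 118.7 mol/min; ν_D = −1, so ξ = 118.7/1 = 118.7 mol/min.
Outlet amounts (n = n₀ + ν ξ):
  D: 140 − 1(118.7) = 21.28
  A: 316 − 1(118.7) = 197.3
  B: 0 + 2(118.7) = 237.4
Total out = 456 mol/min; y_A = 197.3 / 456 = 0.4326.

0.433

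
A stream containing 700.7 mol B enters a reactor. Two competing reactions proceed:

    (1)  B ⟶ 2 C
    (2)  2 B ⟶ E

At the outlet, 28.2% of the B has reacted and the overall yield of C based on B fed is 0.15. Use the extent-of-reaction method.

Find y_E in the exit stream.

0.107

Yield of C: 2ξ₁ / 700.7 = 0.15 → ξ₁ = 52.55 mol.
Conversion of B: 1ξ₁ + 2ξ₂ = 0.282 × 700.7 = 197.6 → ξ₂ = 72.52 mol.
Outlet amounts (n = n₀ + Σ ν·ξ):
  B: 700.7 − 1(52.55) − 2(72.52) = 503.1
  C: 0 + 2(52.55) = 105.1
  E: 0 + 1(72.52) = 72.52
Total out = 680.7 mol; y_E = 72.52 / 680.7 = 0.1065.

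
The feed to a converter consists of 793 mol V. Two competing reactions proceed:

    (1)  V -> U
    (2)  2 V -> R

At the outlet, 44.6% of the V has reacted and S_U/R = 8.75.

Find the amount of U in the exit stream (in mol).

Conversion of V: V consumed = 0.446 × 793 = 353.7 mol = 1ξ₁ + 2ξ₂.
Selectivity: 1ξ₁ / (1ξ₂) = 8.75 → ξ₁ = 8.75 ξ₂.
Substitute: (1·8.75 + 2) ξ₂ = 353.7 → ξ₂ = 32.9 mol, ξ₁ = 287.9 mol.
Outlet amounts (n = n₀ + Σ ν·ξ):
  V: 793 − 1(287.9) − 2(32.9) = 439.3
  U: 0 + 1(287.9) = 287.9
  R: 0 + 1(32.9) = 32.9

288 mol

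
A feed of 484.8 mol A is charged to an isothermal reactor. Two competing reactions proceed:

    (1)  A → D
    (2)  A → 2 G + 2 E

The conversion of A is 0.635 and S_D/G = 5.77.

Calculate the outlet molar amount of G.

Conversion of A: A consumed = 0.635 × 484.8 = 307.8 mol = 1ξ₁ + 1ξ₂.
Selectivity: 1ξ₁ / (2ξ₂) = 5.77 → ξ₁ = 11.54 ξ₂.
Substitute: (1·11.54 + 1) ξ₂ = 307.8 → ξ₂ = 24.55 mol, ξ₁ = 283.3 mol.
Outlet amounts (n = n₀ + Σ ν·ξ):
  A: 484.8 − 1(283.3) − 1(24.55) = 177
  D: 0 + 1(283.3) = 283.3
  G: 0 + 2(24.55) = 49.1
  E: 0 + 2(24.55) = 49.1

49.1 mol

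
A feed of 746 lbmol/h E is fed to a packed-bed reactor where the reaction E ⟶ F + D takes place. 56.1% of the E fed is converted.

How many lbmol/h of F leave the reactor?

E reacted = 0.561 × 746 = 418.5 lbmol/h; ν_E = −1, so ξ = 418.5/1 = 418.5 lbmol/h.
Outlet amounts (n = n₀ + ν ξ):
  E: 746 − 1(418.5) = 327.5
  F: 0 + 1(418.5) = 418.5
  D: 0 + 1(418.5) = 418.5

419 lbmol/h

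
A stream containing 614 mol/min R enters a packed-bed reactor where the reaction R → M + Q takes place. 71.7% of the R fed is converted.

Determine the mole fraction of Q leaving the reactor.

0.418

R reacted = 0.717 × 614 = 440.2 mol/min; ν_R = −1, so ξ = 440.2/1 = 440.2 mol/min.
Outlet amounts (n = n₀ + ν ξ):
  R: 614 − 1(440.2) = 173.8
  M: 0 + 1(440.2) = 440.2
  Q: 0 + 1(440.2) = 440.2
Total out = 1054 mol/min; y_Q = 440.2 / 1054 = 0.4176.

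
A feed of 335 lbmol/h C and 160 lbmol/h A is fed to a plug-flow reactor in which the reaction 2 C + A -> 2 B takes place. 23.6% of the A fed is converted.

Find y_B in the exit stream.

A reacted = 0.236 × 160 = 37.76 lbmol/h; ν_A = −1, so ξ = 37.76/1 = 37.76 lbmol/h.
Outlet amounts (n = n₀ + ν ξ):
  C: 335 − 2(37.76) = 259.5
  A: 160 − 1(37.76) = 122.2
  B: 0 + 2(37.76) = 75.52
Total out = 457.2 lbmol/h; y_B = 75.52 / 457.2 = 0.1652.

0.165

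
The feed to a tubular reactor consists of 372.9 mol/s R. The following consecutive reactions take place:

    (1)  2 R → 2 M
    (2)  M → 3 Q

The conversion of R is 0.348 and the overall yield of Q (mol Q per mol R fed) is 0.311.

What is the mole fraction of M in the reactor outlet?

0.202

Conversion of R: R consumed = 2ξ₁ = 0.348 × 372.9 → ξ₁ = 64.88 mol/s.
Yield of Q: 3ξ₂ / 372.9 = 0.311 → ξ₂ = 38.66 mol/s.
Outlet amounts (n = n₀ + Σ ν·ξ):
  R: 372.9 − 2(64.88) = 243.1
  M: 0 + 2(64.88) − 1(38.66) = 91.11
  Q: 0 + 3(38.66) = 116
Total out = 450.2 mol/s; y_M = 91.11 / 450.2 = 0.2024.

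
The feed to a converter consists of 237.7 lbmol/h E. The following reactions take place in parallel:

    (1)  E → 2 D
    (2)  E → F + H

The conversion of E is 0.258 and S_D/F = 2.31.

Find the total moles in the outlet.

299 lbmol/h

Conversion of E: E consumed = 0.258 × 237.7 = 61.33 lbmol/h = 1ξ₁ + 1ξ₂.
Selectivity: 2ξ₁ / (1ξ₂) = 2.31 → ξ₁ = 1.155 ξ₂.
Substitute: (1·1.155 + 1) ξ₂ = 61.33 → ξ₂ = 28.46 lbmol/h, ξ₁ = 32.87 lbmol/h.
Outlet amounts (n = n₀ + Σ ν·ξ):
  E: 237.7 − 1(32.87) − 1(28.46) = 176.4
  D: 0 + 2(32.87) = 65.74
  F: 0 + 1(28.46) = 28.46
  H: 0 + 1(28.46) = 28.46
Total out = 176.4 + 65.74 + 28.46 + 28.46 = 299 lbmol/h.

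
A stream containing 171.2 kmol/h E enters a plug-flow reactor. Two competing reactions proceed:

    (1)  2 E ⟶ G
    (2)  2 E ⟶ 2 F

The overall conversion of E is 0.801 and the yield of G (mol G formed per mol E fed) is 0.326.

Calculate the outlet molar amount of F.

25.5 kmol/h

Yield of G: 1ξ₁ / 171.2 = 0.326 → ξ₁ = 55.81 kmol/h.
Conversion of E: 2ξ₁ + 2ξ₂ = 0.801 × 171.2 = 137.1 → ξ₂ = 12.75 kmol/h.
Outlet amounts (n = n₀ + Σ ν·ξ):
  E: 171.2 − 2(55.81) − 2(12.75) = 34.07
  G: 0 + 1(55.81) = 55.81
  F: 0 + 2(12.75) = 25.51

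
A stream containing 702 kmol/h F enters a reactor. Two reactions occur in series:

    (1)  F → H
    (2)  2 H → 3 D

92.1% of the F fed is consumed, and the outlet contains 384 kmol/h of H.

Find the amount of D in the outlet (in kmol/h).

Conversion of F: F consumed = 1ξ₁ = 0.921 × 702 → ξ₁ = 646.5 kmol/h.
H balance: n_H = 0 + 1ξ₁ − 2ξ₂ = 384 → ξ₂ = (1·646.5 − 384)/2 = 131.3 kmol/h.
Outlet amounts (n = n₀ + Σ ν·ξ):
  F: 702 − 1(646.5) = 55.46
  H: 0 + 1(646.5) − 2(131.3) = 384
  D: 0 + 3(131.3) = 393.8

394 kmol/h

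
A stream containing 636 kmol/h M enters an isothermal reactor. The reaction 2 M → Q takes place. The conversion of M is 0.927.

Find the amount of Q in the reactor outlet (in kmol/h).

M reacted = 0.927 × 636 = 589.6 kmol/h; ν_M = −2, so ξ = 589.6/2 = 294.8 kmol/h.
Outlet amounts (n = n₀ + ν ξ):
  M: 636 − 2(294.8) = 46.43
  Q: 0 + 1(294.8) = 294.8

295 kmol/h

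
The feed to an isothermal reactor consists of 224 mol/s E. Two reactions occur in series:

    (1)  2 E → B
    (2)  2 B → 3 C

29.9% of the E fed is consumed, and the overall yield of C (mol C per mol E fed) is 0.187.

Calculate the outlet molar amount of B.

Conversion of E: E consumed = 2ξ₁ = 0.299 × 224 → ξ₁ = 33.49 mol/s.
Yield of C: 3ξ₂ / 224 = 0.187 → ξ₂ = 13.96 mol/s.
Outlet amounts (n = n₀ + Σ ν·ξ):
  E: 224 − 2(33.49) = 157
  B: 0 + 1(33.49) − 2(13.96) = 5.563
  C: 0 + 3(13.96) = 41.89

5.56 mol/s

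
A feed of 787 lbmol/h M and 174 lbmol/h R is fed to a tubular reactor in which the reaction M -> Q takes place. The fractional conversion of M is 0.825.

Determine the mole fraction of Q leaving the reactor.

M reacted = 0.825 × 787 = 649.3 lbmol/h; ν_M = −1, so ξ = 649.3/1 = 649.3 lbmol/h.
Outlet amounts (n = n₀ + ν ξ):
  M: 787 − 1(649.3) = 137.7
  Q: 0 + 1(649.3) = 649.3
  R: 174 (inert)
Total out = 961 lbmol/h; y_Q = 649.3 / 961 = 0.6756.

0.676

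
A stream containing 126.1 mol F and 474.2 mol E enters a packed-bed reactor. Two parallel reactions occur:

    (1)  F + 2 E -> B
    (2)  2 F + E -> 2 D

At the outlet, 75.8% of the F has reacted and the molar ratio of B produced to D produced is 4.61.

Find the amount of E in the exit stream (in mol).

309 mol

Conversion of F: F consumed = 0.758 × 126.1 = 95.58 mol = 1ξ₁ + 2ξ₂.
Selectivity: 1ξ₁ / (2ξ₂) = 4.61 → ξ₁ = 9.22 ξ₂.
Substitute: (1·9.22 + 2) ξ₂ = 95.58 → ξ₂ = 8.519 mol, ξ₁ = 78.55 mol.
Outlet amounts (n = n₀ + Σ ν·ξ):
  F: 126.1 − 1(78.55) − 2(8.519) = 30.52
  E: 474.2 − 2(78.55) − 1(8.519) = 308.6
  B: 0 + 1(78.55) = 78.55
  D: 0 + 2(8.519) = 17.04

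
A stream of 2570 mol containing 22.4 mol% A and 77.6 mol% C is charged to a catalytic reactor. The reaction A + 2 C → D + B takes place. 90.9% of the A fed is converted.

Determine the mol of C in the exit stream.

A reacted = 0.909 × 575.7 = 523.3 mol; ν_A = −1, so ξ = 523.3/1 = 523.3 mol.
Outlet amounts (n = n₀ + ν ξ):
  A: 575.7 − 1(523.3) = 52.39
  C: 1994 − 2(523.3) = 947.7
  D: 0 + 1(523.3) = 523.3
  B: 0 + 1(523.3) = 523.3

948 mol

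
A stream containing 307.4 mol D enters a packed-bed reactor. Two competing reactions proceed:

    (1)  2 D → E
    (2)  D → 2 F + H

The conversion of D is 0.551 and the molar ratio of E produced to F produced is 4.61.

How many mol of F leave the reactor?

Conversion of D: D consumed = 0.551 × 307.4 = 169.4 mol = 2ξ₁ + 1ξ₂.
Selectivity: 1ξ₁ / (2ξ₂) = 4.61 → ξ₁ = 9.22 ξ₂.
Substitute: (2·9.22 + 1) ξ₂ = 169.4 → ξ₂ = 8.713 mol, ξ₁ = 80.33 mol.
Outlet amounts (n = n₀ + Σ ν·ξ):
  D: 307.4 − 2(80.33) − 1(8.713) = 138
  E: 0 + 1(80.33) = 80.33
  F: 0 + 2(8.713) = 17.43
  H: 0 + 1(8.713) = 8.713

17.4 mol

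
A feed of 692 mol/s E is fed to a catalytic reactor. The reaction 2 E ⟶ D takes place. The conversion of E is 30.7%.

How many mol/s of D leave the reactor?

106 mol/s

E reacted = 0.307 × 692 = 212.4 mol/s; ν_E = −2, so ξ = 212.4/2 = 106.2 mol/s.
Outlet amounts (n = n₀ + ν ξ):
  E: 692 − 2(106.2) = 479.6
  D: 0 + 1(106.2) = 106.2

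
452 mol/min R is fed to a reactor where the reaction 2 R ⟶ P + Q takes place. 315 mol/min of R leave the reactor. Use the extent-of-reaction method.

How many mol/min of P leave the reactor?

For R: n = n₀ − 2ξ → 315 = 452 − 2ξ, giving ξ = 68.5 mol/min.
Outlet amounts (n = n₀ + ν ξ):
  R: 452 − 2(68.5) = 315
  P: 0 + 1(68.5) = 68.5
  Q: 0 + 1(68.5) = 68.5

68.5 mol/min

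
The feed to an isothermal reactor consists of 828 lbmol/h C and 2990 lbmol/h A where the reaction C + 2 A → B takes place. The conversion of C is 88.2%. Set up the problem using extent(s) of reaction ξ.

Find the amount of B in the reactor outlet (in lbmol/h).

730 lbmol/h

C reacted = 0.882 × 828 = 730.3 lbmol/h; ν_C = −1, so ξ = 730.3/1 = 730.3 lbmol/h.
Outlet amounts (n = n₀ + ν ξ):
  C: 828 − 1(730.3) = 97.7
  A: 2990 − 2(730.3) = 1529
  B: 0 + 1(730.3) = 730.3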